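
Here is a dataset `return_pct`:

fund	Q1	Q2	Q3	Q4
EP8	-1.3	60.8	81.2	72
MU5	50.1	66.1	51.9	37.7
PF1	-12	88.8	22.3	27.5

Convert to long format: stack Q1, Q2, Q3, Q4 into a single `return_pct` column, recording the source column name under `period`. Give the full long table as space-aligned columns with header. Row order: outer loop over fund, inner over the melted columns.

Each (fund, column) pair becomes one row: 3 × 4 = 12 rows.
For example, (EP8, Q1) → return_pct=-1.3.

fund  period  return_pct
EP8   Q1      -1.3      
EP8   Q2      60.8      
EP8   Q3      81.2      
EP8   Q4      72        
MU5   Q1      50.1      
MU5   Q2      66.1      
MU5   Q3      51.9      
MU5   Q4      37.7      
PF1   Q1      -12       
PF1   Q2      88.8      
PF1   Q3      22.3      
PF1   Q4      27.5      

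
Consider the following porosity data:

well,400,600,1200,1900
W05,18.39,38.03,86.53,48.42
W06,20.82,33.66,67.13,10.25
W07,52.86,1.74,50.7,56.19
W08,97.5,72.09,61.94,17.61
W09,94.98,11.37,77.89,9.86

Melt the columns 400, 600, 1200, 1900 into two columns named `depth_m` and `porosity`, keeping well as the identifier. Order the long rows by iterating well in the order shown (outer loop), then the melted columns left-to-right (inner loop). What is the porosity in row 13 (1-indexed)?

97.5

20 rows total (5 × 4). Row 13: index ⌊(13-1)/4⌋ = 3 into well → W08; (13-1) mod 4 = 0 into the melted columns → 400.
So row 13 is (W08, 400, 97.5); porosity = 97.5.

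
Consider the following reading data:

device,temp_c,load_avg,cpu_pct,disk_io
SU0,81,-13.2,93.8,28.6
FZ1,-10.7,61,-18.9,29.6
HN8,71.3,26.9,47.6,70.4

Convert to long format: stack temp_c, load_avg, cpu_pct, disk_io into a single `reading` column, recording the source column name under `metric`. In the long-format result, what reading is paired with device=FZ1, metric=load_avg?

Unpivoting turns each (device, wide-column) pair into one long row.
The wide cell at row FZ1, column load_avg holds 61, so the long row (FZ1, load_avg) has reading=61.

61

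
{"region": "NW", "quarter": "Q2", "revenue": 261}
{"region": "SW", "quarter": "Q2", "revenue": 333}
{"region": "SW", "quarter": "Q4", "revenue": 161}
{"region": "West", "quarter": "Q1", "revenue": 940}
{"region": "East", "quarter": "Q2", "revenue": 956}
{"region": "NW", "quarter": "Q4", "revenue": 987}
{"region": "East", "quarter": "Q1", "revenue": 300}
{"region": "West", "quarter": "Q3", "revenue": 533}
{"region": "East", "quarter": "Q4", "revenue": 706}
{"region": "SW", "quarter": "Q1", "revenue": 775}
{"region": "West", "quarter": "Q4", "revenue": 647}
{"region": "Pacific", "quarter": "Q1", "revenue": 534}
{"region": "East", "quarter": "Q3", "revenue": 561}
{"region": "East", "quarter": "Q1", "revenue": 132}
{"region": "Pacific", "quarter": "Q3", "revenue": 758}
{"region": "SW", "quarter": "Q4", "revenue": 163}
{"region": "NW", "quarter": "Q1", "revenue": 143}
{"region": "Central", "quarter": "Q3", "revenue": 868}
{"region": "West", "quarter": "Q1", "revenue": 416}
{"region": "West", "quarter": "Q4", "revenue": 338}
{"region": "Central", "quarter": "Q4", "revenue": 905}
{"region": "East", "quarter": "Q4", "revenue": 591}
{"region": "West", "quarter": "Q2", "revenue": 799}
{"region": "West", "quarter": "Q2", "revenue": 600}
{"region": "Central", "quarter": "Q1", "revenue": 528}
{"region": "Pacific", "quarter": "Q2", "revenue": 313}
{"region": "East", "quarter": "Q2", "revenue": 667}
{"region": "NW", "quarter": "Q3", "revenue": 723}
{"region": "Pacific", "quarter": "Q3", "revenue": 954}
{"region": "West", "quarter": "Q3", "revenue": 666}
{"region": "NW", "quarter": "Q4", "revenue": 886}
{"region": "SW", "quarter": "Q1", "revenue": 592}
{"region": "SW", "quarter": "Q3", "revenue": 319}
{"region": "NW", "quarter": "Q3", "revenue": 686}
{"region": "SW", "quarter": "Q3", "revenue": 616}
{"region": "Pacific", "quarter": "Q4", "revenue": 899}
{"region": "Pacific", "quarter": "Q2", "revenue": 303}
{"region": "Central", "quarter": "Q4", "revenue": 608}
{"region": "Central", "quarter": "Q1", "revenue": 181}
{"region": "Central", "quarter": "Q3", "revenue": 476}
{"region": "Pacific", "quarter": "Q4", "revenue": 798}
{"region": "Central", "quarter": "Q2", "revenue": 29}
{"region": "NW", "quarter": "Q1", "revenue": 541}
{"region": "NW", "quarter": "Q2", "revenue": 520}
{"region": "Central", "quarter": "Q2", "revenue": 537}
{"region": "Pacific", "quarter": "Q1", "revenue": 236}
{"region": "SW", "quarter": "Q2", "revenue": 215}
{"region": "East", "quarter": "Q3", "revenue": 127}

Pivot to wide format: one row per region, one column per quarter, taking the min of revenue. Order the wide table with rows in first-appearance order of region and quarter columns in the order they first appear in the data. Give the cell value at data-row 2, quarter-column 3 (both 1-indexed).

592

With rows in first-appearance order of region, row 2 is region=SW. quarter columns in first-appearance order: Q2, Q4, Q1, Q3; column 3 is Q1.
Long rows with region=SW, quarter=Q1: min(775, 592) = 592.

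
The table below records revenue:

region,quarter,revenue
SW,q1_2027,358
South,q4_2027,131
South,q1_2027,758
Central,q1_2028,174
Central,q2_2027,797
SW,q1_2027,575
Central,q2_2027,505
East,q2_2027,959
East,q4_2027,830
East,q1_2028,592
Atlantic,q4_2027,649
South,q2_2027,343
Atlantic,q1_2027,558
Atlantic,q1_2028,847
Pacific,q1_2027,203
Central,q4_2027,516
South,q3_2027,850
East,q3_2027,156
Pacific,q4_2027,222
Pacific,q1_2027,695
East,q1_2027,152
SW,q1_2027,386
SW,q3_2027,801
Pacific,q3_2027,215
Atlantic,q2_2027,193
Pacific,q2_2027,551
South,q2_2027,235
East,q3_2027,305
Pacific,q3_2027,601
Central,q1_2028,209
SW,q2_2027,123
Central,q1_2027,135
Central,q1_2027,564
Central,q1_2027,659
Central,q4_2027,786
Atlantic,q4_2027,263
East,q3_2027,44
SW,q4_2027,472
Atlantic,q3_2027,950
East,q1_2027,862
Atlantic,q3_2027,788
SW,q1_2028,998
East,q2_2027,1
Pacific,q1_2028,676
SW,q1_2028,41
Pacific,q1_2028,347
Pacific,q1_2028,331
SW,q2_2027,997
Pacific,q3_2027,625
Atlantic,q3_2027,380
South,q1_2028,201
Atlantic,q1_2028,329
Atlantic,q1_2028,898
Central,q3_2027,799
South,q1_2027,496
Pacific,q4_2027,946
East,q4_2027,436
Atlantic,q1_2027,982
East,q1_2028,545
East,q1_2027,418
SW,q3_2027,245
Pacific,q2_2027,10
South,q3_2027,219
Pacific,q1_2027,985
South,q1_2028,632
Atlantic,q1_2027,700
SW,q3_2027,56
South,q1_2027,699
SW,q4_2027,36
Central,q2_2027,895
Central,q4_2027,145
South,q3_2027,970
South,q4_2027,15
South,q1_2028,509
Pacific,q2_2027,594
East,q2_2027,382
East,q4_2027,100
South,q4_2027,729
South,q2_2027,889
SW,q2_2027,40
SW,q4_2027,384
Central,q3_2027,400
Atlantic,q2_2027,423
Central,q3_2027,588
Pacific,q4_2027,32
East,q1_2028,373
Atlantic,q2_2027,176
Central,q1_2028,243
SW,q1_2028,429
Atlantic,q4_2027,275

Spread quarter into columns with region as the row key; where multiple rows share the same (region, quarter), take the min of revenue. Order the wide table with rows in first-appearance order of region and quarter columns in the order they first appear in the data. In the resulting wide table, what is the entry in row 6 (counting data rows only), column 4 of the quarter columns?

10

With rows in first-appearance order of region, row 6 is region=Pacific. quarter columns in first-appearance order: q1_2027, q4_2027, q1_2028, q2_2027, q3_2027; column 4 is q2_2027.
Long rows with region=Pacific, quarter=q2_2027: min(551, 10, 594) = 10.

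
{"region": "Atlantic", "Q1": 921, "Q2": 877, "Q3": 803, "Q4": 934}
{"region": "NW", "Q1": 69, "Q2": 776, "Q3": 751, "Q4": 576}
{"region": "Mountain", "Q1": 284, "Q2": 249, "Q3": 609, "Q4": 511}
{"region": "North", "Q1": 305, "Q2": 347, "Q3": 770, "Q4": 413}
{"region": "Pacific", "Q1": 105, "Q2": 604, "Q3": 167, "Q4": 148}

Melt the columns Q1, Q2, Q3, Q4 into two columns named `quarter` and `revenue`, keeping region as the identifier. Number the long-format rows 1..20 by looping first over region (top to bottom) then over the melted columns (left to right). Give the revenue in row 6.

20 rows total (5 × 4). Row 6: index ⌊(6-1)/4⌋ = 1 into region → NW; (6-1) mod 4 = 1 into the melted columns → Q2.
So row 6 is (NW, Q2, 776); revenue = 776.

776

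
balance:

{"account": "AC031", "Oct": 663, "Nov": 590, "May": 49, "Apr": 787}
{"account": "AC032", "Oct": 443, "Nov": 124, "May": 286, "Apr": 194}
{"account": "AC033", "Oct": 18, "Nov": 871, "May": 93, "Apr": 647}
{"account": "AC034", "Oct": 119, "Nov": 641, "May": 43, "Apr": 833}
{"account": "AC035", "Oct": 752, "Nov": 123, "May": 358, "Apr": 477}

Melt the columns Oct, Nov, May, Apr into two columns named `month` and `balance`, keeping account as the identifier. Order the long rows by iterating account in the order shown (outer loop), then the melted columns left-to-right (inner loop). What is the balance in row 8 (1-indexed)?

194

20 rows total (5 × 4). Row 8: index ⌊(8-1)/4⌋ = 1 into account → AC032; (8-1) mod 4 = 3 into the melted columns → Apr.
So row 8 is (AC032, Apr, 194); balance = 194.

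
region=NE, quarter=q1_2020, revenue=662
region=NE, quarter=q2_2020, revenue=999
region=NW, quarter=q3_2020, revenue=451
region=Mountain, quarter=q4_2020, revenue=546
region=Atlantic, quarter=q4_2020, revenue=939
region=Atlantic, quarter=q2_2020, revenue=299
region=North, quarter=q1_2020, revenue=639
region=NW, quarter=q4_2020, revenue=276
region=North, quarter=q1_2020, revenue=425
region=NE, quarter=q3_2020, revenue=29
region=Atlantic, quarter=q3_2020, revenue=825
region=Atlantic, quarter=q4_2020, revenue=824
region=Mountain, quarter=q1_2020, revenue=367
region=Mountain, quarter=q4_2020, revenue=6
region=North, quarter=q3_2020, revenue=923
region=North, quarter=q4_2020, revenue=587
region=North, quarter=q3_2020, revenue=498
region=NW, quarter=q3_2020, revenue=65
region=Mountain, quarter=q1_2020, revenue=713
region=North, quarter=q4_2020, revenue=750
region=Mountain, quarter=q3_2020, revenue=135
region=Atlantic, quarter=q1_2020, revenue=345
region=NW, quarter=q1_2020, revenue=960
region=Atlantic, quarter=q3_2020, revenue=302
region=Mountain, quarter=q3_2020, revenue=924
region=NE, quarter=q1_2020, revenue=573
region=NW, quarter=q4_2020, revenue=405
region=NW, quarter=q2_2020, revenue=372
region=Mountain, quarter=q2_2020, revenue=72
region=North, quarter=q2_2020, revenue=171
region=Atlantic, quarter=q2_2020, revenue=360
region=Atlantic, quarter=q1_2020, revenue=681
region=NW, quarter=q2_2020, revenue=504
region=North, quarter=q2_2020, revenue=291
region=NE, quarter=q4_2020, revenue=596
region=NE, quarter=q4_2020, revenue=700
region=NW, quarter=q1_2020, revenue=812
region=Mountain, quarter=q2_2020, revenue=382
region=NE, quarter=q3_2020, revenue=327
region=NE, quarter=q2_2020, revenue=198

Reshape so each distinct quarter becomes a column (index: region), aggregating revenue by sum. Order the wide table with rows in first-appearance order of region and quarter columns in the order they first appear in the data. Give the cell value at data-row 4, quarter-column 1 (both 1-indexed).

1026

With rows in first-appearance order of region, row 4 is region=Atlantic. quarter columns in first-appearance order: q1_2020, q2_2020, q3_2020, q4_2020; column 1 is q1_2020.
Long rows with region=Atlantic, quarter=q1_2020: 345 + 681 = 1026.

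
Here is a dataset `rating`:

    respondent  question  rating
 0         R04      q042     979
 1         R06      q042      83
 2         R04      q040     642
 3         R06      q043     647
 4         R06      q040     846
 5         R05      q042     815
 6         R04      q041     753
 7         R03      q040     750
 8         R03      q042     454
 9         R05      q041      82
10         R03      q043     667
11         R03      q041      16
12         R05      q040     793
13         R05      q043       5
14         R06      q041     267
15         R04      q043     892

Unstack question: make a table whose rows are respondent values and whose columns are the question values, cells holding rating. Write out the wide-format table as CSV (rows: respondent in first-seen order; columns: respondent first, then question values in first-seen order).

respondent,q042,q040,q043,q041
R04,979,642,892,753
R06,83,846,647,267
R05,815,793,5,82
R03,454,750,667,16

Columns: respondent plus the 4 distinct question values (q042, q040, q043, q041).
For example, row R04 column q042 takes rating=979 from the long row (R04, q042).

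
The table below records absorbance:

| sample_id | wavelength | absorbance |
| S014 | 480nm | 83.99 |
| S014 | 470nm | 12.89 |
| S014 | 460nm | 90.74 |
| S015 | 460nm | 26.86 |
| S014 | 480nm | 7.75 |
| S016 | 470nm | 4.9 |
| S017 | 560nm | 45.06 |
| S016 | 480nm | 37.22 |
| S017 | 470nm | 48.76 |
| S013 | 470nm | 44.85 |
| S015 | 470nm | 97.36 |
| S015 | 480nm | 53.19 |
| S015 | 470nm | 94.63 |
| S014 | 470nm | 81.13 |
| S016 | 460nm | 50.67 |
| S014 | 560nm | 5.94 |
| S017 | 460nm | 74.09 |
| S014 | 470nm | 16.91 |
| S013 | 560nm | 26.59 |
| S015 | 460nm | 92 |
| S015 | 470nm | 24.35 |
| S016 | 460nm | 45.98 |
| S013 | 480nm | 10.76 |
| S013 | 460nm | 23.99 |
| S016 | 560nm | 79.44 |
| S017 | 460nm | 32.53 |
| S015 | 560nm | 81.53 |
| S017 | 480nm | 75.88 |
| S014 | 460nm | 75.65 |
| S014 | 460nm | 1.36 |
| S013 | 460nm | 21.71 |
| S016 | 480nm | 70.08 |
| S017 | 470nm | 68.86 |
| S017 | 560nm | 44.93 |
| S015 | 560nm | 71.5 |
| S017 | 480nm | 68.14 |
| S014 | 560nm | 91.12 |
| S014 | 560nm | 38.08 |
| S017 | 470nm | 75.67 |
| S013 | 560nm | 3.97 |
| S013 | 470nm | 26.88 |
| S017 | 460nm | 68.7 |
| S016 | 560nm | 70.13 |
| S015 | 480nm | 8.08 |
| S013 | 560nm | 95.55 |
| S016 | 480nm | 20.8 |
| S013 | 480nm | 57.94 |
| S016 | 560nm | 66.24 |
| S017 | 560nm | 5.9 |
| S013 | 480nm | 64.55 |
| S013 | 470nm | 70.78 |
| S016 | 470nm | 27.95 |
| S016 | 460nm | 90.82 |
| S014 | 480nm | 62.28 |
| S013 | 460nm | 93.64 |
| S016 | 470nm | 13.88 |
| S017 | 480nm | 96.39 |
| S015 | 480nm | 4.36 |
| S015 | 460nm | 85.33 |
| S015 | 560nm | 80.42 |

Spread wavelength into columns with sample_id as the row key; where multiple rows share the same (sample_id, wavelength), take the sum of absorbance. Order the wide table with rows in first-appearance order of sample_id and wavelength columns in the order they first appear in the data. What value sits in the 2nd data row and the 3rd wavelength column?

204.19

With rows in first-appearance order of sample_id, row 2 is sample_id=S015. wavelength columns in first-appearance order: 480nm, 470nm, 460nm, 560nm; column 3 is 460nm.
Long rows with sample_id=S015, wavelength=460nm: 26.86 + 92 + 85.33 = 204.19.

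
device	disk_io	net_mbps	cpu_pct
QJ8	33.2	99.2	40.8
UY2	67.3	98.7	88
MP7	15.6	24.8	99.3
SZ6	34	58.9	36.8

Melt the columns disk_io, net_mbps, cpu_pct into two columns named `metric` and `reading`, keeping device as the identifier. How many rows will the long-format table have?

4 device values × 3 melted columns = 12 rows.

12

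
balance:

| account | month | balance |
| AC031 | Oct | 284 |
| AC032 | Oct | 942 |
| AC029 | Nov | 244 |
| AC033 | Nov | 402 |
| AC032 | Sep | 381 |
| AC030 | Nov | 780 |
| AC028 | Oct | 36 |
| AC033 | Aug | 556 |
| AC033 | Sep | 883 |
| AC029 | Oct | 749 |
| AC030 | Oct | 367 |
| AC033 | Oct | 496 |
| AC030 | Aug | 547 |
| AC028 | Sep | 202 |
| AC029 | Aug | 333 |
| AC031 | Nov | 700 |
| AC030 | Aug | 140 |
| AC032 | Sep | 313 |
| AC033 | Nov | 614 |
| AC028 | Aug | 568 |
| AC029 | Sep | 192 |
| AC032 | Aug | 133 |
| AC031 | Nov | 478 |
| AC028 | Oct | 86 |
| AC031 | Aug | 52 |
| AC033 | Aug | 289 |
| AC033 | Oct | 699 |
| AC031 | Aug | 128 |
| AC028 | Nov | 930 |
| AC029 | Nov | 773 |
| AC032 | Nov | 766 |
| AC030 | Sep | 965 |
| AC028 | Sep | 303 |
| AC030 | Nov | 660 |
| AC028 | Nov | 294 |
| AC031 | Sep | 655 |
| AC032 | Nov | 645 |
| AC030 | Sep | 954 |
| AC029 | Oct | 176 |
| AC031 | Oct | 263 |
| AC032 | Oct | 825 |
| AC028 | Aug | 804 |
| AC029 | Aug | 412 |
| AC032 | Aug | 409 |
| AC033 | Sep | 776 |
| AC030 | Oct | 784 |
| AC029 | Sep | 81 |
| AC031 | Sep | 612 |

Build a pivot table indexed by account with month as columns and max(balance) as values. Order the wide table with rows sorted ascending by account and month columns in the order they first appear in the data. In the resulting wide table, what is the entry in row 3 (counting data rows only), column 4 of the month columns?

547

With rows sorted ascending by account, row 3 is account=AC030. month columns in first-appearance order: Oct, Nov, Sep, Aug; column 4 is Aug.
Long rows with account=AC030, month=Aug: max(547, 140) = 547.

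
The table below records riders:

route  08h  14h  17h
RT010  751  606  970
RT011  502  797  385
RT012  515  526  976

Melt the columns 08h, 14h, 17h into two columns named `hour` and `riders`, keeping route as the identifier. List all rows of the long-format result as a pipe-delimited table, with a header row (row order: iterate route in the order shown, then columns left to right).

| route | hour | riders |
| RT010 | 08h | 751 |
| RT010 | 14h | 606 |
| RT010 | 17h | 970 |
| RT011 | 08h | 502 |
| RT011 | 14h | 797 |
| RT011 | 17h | 385 |
| RT012 | 08h | 515 |
| RT012 | 14h | 526 |
| RT012 | 17h | 976 |

Each (route, column) pair becomes one row: 3 × 3 = 9 rows.
For example, (RT010, 08h) → riders=751.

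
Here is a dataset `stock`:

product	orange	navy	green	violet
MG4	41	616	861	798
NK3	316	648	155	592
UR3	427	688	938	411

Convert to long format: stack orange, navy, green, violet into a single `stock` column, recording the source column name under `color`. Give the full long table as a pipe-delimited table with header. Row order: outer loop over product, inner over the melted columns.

Each (product, column) pair becomes one row: 3 × 4 = 12 rows.
For example, (MG4, orange) → stock=41.

| product | color | stock |
| MG4 | orange | 41 |
| MG4 | navy | 616 |
| MG4 | green | 861 |
| MG4 | violet | 798 |
| NK3 | orange | 316 |
| NK3 | navy | 648 |
| NK3 | green | 155 |
| NK3 | violet | 592 |
| UR3 | orange | 427 |
| UR3 | navy | 688 |
| UR3 | green | 938 |
| UR3 | violet | 411 |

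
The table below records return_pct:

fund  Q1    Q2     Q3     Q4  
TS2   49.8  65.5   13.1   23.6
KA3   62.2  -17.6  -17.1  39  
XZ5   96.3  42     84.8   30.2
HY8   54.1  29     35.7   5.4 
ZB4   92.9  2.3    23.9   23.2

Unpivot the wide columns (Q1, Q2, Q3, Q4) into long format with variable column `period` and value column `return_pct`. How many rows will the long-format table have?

5 fund values × 4 melted columns = 20 rows.

20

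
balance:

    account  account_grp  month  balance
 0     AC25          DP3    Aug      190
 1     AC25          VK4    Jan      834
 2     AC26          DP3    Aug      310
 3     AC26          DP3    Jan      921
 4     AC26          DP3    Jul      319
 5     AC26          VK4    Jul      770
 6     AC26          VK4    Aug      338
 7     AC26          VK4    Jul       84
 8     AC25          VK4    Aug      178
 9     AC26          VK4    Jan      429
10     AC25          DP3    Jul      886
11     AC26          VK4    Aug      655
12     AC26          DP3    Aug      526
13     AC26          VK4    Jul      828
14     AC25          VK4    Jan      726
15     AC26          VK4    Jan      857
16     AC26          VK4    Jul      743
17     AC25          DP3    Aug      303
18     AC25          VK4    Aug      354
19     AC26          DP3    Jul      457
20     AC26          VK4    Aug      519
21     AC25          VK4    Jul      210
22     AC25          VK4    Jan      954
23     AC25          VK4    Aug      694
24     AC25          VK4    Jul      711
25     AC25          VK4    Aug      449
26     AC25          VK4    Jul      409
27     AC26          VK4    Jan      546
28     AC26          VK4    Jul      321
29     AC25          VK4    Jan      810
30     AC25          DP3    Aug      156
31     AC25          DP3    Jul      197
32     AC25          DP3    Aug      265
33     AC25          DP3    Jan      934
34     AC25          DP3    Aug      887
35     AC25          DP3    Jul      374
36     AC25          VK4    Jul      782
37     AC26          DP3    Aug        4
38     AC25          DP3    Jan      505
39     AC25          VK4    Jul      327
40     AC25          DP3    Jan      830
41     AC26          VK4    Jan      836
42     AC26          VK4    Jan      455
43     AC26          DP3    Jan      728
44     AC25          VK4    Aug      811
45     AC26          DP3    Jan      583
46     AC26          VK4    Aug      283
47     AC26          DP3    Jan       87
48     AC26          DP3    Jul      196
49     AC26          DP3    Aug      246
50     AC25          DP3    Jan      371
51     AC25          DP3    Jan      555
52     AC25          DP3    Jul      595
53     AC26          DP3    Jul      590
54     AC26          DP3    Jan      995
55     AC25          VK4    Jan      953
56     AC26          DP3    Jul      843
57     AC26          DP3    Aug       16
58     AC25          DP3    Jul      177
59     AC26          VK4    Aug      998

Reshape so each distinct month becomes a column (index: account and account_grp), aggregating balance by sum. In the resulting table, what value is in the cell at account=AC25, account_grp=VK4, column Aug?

2486

Rows with account=AC25, account_grp=VK4 and month=Aug: balance values are 178, 354, 694, 449, 811.
178 + 354 + 694 + 449 + 811 = 2486.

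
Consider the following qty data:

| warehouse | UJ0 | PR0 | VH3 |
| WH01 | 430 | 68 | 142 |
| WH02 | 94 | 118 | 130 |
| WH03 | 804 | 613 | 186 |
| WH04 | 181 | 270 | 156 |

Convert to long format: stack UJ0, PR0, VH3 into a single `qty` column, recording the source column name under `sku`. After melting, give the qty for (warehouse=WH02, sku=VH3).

130

Unpivoting turns each (warehouse, wide-column) pair into one long row.
The wide cell at row WH02, column VH3 holds 130, so the long row (WH02, VH3) has qty=130.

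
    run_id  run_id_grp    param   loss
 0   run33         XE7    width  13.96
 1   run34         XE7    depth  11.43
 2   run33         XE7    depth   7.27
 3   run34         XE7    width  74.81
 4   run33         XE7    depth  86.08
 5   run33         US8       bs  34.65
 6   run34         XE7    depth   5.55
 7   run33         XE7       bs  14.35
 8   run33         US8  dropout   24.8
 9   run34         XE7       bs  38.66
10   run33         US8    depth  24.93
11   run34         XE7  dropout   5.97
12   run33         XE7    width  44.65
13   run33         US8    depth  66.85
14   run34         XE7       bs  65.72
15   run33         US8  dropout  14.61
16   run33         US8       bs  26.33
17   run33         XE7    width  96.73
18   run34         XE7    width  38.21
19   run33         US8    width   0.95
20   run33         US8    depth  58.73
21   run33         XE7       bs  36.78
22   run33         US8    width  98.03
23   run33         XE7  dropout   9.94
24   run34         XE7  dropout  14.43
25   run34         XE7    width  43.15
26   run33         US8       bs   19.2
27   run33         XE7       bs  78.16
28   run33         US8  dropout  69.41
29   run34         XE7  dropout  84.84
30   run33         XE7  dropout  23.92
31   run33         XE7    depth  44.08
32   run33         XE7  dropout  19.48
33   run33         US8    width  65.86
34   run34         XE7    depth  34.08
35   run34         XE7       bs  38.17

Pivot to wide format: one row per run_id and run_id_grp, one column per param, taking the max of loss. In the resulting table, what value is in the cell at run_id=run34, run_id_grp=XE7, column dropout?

Rows with run_id=run34, run_id_grp=XE7 and param=dropout: loss values are 5.97, 14.43, 84.84.
max(5.97, 14.43, 84.84) = 84.84.

84.84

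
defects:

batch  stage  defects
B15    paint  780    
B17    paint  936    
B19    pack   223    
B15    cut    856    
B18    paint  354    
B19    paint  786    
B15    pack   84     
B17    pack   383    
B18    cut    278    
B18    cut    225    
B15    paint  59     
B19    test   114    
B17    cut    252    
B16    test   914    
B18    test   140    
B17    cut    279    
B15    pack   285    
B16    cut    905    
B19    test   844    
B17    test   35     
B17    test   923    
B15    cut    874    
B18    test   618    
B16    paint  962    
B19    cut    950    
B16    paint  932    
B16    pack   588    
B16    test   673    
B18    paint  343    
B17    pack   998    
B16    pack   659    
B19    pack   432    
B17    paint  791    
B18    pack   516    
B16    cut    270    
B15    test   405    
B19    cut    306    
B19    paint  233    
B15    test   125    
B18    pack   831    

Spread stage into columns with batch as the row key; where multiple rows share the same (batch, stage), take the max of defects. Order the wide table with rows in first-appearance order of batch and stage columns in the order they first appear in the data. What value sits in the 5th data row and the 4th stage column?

914

With rows in first-appearance order of batch, row 5 is batch=B16. stage columns in first-appearance order: paint, pack, cut, test; column 4 is test.
Long rows with batch=B16, stage=test: max(914, 673) = 914.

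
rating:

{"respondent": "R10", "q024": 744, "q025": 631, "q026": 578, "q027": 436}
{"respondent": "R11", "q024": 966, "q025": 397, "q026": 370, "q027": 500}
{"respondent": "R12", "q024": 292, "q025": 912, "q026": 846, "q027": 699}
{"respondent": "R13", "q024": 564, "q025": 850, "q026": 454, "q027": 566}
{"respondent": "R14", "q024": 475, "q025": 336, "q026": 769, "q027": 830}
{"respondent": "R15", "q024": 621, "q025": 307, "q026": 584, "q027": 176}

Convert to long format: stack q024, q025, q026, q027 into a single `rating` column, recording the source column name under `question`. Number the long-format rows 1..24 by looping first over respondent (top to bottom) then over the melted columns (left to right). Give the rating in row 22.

307

24 rows total (6 × 4). Row 22: index ⌊(22-1)/4⌋ = 5 into respondent → R15; (22-1) mod 4 = 1 into the melted columns → q025.
So row 22 is (R15, q025, 307); rating = 307.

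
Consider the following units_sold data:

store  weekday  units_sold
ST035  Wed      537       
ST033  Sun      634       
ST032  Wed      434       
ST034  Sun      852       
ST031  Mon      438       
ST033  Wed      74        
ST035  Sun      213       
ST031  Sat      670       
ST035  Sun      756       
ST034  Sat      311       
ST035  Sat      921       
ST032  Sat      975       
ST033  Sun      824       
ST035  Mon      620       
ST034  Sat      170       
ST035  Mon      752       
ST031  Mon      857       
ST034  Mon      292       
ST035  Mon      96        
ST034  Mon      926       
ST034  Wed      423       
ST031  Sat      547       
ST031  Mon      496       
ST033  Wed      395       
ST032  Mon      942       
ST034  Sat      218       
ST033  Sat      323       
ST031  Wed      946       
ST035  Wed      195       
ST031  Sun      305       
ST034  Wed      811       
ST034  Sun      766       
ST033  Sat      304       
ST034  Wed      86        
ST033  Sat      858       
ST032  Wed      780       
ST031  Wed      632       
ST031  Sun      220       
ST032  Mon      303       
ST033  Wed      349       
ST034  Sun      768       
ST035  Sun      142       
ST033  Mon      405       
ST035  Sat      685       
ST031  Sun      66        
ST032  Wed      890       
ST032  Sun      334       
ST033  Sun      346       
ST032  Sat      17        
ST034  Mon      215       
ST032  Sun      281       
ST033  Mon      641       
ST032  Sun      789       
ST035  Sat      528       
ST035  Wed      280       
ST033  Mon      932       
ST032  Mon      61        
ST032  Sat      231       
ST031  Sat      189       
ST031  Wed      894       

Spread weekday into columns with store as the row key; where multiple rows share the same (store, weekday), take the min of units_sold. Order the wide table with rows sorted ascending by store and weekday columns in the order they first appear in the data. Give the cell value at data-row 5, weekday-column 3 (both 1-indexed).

96

With rows sorted ascending by store, row 5 is store=ST035. weekday columns in first-appearance order: Wed, Sun, Mon, Sat; column 3 is Mon.
Long rows with store=ST035, weekday=Mon: min(620, 752, 96) = 96.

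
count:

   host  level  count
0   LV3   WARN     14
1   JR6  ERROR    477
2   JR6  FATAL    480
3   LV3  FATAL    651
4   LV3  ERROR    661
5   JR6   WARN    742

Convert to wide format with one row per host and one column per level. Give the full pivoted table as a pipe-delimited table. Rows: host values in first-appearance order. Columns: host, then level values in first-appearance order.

Columns: host plus the 3 distinct level values (WARN, ERROR, FATAL).
For example, row LV3 column WARN takes count=14 from the long row (LV3, WARN).

| host | WARN | ERROR | FATAL |
| LV3 | 14 | 661 | 651 |
| JR6 | 742 | 477 | 480 |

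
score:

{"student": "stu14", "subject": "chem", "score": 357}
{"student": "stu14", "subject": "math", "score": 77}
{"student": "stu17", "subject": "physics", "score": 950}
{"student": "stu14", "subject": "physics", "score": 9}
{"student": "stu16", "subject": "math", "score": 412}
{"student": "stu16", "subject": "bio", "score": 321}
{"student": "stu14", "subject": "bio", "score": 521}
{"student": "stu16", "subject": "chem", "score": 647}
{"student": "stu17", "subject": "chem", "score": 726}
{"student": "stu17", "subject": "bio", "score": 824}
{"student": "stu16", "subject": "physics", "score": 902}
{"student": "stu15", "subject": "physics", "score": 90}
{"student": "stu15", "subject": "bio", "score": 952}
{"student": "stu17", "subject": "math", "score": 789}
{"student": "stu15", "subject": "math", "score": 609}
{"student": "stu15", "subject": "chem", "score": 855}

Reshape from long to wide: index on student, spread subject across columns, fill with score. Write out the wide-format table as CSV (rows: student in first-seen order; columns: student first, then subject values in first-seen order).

Columns: student plus the 4 distinct subject values (chem, math, physics, bio).
For example, row stu14 column chem takes score=357 from the long row (stu14, chem).

student,chem,math,physics,bio
stu14,357,77,9,521
stu17,726,789,950,824
stu16,647,412,902,321
stu15,855,609,90,952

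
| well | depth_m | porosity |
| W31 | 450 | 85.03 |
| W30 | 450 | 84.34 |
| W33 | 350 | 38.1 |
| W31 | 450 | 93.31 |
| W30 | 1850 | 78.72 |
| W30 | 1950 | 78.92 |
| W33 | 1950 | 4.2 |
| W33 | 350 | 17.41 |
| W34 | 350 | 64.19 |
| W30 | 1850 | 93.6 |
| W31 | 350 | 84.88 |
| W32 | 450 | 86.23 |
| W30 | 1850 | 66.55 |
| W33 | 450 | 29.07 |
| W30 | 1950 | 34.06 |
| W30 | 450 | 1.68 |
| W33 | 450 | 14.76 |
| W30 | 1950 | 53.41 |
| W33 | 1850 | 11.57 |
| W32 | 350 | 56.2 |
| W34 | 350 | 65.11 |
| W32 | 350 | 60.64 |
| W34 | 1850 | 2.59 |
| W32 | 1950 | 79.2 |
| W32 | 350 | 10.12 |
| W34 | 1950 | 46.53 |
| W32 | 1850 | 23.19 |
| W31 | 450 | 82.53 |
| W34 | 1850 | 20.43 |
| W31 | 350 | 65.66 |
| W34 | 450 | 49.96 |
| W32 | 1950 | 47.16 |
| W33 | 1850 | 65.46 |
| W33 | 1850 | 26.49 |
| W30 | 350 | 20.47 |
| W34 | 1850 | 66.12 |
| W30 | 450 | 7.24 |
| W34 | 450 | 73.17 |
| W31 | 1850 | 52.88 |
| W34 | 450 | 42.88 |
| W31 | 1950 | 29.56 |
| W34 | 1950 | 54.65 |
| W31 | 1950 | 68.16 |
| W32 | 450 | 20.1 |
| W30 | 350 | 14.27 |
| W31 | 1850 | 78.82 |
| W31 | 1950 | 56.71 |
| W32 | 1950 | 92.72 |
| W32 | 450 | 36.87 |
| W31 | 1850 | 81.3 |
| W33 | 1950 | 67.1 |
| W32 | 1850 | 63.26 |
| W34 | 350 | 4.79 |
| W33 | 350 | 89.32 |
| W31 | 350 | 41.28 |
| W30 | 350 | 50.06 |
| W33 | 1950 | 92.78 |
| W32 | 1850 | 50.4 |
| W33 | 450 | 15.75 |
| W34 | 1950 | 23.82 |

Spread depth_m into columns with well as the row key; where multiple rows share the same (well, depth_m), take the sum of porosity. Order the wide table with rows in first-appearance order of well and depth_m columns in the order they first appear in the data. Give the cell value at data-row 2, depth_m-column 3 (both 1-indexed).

238.87

With rows in first-appearance order of well, row 2 is well=W30. depth_m columns in first-appearance order: 450, 350, 1850, 1950; column 3 is 1850.
Long rows with well=W30, depth_m=1850: 78.72 + 93.6 + 66.55 = 238.87.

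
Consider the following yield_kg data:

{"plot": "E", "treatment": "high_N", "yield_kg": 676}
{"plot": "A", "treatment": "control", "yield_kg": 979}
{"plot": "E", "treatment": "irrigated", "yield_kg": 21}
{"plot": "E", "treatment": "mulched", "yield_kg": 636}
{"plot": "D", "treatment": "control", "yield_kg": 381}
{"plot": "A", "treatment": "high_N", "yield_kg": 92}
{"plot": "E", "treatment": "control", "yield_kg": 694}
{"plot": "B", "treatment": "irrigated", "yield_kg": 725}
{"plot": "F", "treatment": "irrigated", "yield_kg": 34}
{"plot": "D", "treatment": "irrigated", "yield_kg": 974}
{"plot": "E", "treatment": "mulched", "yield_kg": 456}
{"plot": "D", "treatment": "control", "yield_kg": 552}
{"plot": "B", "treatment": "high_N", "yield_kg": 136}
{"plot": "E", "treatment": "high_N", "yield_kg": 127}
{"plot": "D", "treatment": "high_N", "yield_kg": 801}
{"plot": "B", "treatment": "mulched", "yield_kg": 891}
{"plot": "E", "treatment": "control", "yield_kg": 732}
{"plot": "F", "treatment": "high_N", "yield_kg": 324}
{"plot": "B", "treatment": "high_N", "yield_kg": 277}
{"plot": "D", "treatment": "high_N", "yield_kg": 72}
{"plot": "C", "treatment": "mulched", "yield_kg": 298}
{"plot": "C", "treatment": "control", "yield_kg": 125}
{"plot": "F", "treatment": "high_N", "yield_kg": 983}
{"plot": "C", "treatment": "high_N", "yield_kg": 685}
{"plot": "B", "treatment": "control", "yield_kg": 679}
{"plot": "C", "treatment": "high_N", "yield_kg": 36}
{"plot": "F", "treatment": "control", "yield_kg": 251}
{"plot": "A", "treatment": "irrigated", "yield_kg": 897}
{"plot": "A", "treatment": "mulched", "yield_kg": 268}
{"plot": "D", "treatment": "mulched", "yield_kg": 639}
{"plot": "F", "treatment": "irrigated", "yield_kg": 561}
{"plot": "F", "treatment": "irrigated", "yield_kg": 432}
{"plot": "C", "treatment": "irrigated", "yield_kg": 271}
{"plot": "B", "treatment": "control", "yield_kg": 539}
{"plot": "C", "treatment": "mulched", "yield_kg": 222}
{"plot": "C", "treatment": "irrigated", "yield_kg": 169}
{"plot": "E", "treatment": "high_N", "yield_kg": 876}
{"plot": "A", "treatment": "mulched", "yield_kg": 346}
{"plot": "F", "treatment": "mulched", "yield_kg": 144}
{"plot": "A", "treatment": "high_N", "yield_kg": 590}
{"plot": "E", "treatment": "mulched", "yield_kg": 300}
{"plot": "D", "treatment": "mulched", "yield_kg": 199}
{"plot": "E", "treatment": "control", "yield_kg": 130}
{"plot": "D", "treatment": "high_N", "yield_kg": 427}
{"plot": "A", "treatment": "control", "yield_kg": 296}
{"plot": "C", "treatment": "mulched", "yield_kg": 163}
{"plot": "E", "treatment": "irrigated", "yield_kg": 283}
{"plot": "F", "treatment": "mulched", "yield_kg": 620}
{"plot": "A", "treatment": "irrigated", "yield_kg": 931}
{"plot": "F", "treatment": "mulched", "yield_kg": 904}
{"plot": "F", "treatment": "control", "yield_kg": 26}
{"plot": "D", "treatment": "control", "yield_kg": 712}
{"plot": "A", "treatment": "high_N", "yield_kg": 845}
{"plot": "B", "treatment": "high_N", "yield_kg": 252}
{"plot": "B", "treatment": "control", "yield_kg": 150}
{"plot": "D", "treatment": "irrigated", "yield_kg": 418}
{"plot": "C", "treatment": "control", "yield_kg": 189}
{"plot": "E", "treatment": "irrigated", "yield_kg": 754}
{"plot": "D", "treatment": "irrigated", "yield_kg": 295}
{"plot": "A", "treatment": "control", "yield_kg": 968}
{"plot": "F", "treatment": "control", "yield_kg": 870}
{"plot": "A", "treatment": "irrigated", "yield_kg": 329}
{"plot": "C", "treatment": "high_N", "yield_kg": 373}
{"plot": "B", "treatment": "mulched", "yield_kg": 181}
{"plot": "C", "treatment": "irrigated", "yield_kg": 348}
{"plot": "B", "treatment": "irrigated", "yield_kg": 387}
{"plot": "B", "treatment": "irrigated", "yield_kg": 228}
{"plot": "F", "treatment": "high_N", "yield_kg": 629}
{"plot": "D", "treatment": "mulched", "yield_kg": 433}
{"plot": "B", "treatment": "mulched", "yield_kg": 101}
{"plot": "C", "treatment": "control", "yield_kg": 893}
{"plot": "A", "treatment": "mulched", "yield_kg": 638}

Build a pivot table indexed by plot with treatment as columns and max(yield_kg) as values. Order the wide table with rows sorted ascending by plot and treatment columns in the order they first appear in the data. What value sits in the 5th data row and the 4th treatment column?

636

With rows sorted ascending by plot, row 5 is plot=E. treatment columns in first-appearance order: high_N, control, irrigated, mulched; column 4 is mulched.
Long rows with plot=E, treatment=mulched: max(636, 456, 300) = 636.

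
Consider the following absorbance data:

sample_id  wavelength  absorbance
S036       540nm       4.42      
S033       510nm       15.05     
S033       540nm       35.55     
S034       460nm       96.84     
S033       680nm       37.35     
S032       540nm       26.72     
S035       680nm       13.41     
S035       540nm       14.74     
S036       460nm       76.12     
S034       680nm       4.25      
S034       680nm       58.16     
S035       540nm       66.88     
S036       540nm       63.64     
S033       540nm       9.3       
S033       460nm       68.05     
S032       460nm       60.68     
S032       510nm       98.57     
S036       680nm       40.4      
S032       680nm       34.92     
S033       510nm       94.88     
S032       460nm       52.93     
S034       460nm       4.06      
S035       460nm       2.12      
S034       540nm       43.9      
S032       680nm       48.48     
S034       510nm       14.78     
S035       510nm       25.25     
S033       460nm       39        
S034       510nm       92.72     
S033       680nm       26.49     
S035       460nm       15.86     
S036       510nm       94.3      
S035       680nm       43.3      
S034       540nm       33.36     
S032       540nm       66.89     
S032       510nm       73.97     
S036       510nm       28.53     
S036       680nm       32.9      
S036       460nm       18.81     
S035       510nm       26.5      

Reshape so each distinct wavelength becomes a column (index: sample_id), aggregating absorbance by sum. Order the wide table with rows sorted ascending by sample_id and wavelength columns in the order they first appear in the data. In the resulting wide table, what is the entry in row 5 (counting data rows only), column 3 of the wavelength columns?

94.93

With rows sorted ascending by sample_id, row 5 is sample_id=S036. wavelength columns in first-appearance order: 540nm, 510nm, 460nm, 680nm; column 3 is 460nm.
Long rows with sample_id=S036, wavelength=460nm: 76.12 + 18.81 = 94.93.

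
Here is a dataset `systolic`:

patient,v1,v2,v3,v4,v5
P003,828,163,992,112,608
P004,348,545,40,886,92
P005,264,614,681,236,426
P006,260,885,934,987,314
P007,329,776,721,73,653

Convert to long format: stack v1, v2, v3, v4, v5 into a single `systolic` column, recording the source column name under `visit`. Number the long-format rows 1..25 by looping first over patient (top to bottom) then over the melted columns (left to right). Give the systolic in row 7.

545

25 rows total (5 × 5). Row 7: index ⌊(7-1)/5⌋ = 1 into patient → P004; (7-1) mod 5 = 1 into the melted columns → v2.
So row 7 is (P004, v2, 545); systolic = 545.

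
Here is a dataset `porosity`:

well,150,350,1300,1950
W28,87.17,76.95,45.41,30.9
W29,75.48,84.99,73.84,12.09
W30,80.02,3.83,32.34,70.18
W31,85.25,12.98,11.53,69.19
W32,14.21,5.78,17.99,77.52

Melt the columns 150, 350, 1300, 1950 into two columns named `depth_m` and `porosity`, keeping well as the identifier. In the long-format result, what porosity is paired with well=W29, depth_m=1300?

73.84

Unpivoting turns each (well, wide-column) pair into one long row.
The wide cell at row W29, column 1300 holds 73.84, so the long row (W29, 1300) has porosity=73.84.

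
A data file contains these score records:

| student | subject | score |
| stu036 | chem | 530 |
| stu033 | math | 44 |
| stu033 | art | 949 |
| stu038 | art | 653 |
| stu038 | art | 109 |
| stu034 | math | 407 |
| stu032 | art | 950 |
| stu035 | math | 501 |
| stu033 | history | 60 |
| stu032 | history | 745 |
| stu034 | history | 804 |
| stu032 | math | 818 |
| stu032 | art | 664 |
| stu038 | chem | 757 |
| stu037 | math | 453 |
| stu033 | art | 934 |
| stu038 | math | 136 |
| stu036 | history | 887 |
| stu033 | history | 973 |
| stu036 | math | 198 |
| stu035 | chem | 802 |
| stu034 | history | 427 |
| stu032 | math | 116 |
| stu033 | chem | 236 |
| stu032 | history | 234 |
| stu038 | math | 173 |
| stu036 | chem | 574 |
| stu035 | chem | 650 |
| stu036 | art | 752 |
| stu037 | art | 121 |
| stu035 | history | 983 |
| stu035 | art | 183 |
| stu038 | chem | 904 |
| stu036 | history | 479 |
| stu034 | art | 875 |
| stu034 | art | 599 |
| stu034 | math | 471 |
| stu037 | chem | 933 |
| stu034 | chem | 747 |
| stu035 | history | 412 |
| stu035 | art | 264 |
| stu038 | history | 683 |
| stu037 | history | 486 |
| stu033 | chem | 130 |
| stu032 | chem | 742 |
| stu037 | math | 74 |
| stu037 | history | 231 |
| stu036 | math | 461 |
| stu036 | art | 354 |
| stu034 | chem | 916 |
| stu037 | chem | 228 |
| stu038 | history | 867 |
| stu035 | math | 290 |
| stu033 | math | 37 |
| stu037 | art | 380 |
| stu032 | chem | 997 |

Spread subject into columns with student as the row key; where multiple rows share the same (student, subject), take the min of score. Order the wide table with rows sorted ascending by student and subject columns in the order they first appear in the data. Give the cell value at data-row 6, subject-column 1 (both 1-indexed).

With rows sorted ascending by student, row 6 is student=stu037. subject columns in first-appearance order: chem, math, art, history; column 1 is chem.
Long rows with student=stu037, subject=chem: min(933, 228) = 228.

228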